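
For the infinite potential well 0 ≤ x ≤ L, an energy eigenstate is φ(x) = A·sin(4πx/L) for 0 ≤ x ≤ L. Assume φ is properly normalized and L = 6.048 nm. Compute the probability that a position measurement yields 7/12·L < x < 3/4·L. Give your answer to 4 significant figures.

P ≈ 0.2011

|φ|² is the probability density, so P = ∫_{7/12·L}^{3/4·L} |φ|² dx.
With A² fixed by ∫|φ|² = 1, i.e. A² = (L/2)^(−1), substitute and integrate.
Let u = x/L; then A² and the length scale cancel, so P = ∫_{7/12}^{3/4} sin(4·π·u)^2 du ÷ ∫_{0}^{1} sin(4·π·u)^2 du.
An antiderivative of sin(4·π·u)^2 is u/2 - sin(4·π·u)·cos(4·π·u)/(8·π); evaluating from 7/12 to 3/4 gives √(3)/(32·π) + 1/12, while the full integral is 1/2.
Taking the ratio, P = (√(3)/16 + π/6)/π.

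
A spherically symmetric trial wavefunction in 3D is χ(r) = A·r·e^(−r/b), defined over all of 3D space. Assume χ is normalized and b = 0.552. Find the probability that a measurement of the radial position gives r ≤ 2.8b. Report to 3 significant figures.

Integrate the radial probability density 4πr²|χ|² over r ≤ 2.8b.
The full normalization integral is A²·[3·π·b^5] = 1, fixing A².
Substituting u = r/b, A², 4π and the length scale all cancel in the ratio: P = ∫_{0}^{2.8} u^4·e^(-2·u) du / ∫_{0}^{∞} u^4·e^(-2·u) du.
An antiderivative of u^4·e^(-2·u) is -(u^4/2 + u^3 + 3·u^2/2 + 3·u/2 + 3/4)·e^(-2·u); evaluating from 0 to 2.8 gives ≈ 0.49339, while the full integral is 3/4.
The region integral divided by the full integral gives P = 0.6578.

P ≈ 0.658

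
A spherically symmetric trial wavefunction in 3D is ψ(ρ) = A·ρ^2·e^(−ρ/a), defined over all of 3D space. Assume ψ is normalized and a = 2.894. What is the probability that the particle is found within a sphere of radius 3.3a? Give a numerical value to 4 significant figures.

P ≈ 0.4892

Integrate the radial probability density 4πρ²|ψ|² over ρ ≤ 3.3a.
Normalization gives A² = 1/(45·π·a^7/2).
In terms of u = ρ/a (A², 4π and the length scale all cancel between numerator and denominator), P = [∫_{0}^{3.3} u^6·e^(-2·u) du] / [∫_{0}^{∞} u^6·e^(-2·u) du].
Using ∫ u^6·e^(-2·u) du = -(4·u^6 + 12·u^5 + 30·u^4 + 60·u^3 + 90·u^2 + 90·u + 45)·e^(-2·u)/8, the numerator is ≈ 2.75153 and the denominator is 45/8.
The region integral divided by the full integral gives P = 0.48916.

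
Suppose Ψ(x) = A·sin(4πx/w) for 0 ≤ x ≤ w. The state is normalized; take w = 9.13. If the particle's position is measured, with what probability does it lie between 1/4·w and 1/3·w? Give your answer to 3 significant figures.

P ≈ 0.0489

The probability is P = ∫ |Ψ|² dx over [1/4·w, 1/3·w].
With A² fixed by ∫|Ψ|² = 1, i.e. A² = (w/2)^(−1), substitute and integrate.
Substituting u = x/w, A² and the length scale cancel in the ratio: P = ∫_{1/4}^{1/3} sin(4·π·u)^2 du / ∫_{0}^{1} sin(4·π·u)^2 du.
With ∫ sin(4·π·u)^2 du = u/2 - sin(4·π·u)·cos(4·π·u)/(8·π) + C, the region integral is -√(3)/(32·π) + 1/24 and the full one is 1/2.
Taking the ratio, P = (-√(3)/16 + π/12)/π.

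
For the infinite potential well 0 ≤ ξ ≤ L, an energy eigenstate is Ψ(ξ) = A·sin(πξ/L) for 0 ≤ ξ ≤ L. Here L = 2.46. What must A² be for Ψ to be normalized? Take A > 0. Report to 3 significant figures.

A^2 ≈ 0.813

Require ∫ |Ψ|² dξ = 1 over the whole domain.
With Ψ = A·sin(πξ/L), the integral evaluates to A²·[L/2].
Plugging in L = 2.46 yields A = 0.9017.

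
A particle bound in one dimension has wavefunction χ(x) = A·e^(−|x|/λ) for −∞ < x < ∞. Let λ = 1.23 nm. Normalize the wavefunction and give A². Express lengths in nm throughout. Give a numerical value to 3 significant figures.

A^2 ≈ 0.813 nm^(-1)

Require ∫ |χ|² dx = 1 over the whole domain.
With ∫₀^∞ x^0 e^(−αx) dx = 0!/α^1, the integral (without the A² prefactor) comes out to λ.
Substituting λ = 1.23 gives A² = 0.8130, so A = 0.9017.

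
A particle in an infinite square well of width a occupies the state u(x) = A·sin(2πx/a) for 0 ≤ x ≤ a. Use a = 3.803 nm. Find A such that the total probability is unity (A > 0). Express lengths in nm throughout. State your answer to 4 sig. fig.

Normalization requires ∫|u|² dx = 1, integrated from 0 to a.
Using sin²θ = (1 − cos 2θ)/2, with u = A·sin(2πx/a), the integral evaluates to A²·[a/2].
Substituting a = 3.803 gives A² = 0.52590, so A = 0.72519.

A ≈ 0.7252 nm^(-1/2)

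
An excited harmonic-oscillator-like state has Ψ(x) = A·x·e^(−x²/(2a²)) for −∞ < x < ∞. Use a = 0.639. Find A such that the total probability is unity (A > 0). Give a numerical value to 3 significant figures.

A ≈ 2.08

We need A² ∫|f|² dx = 1, taking the integral from −∞ to ∞.
With ∫_{−∞}^{∞} x^(2m) e^(−αx²) dx = (2m−1)!!·√π / (2^m α^(m+1/2)), ∫|Ψ|² dx = A²·(√(π)·a^3/2).
With a = 0.639: A² = 4.325 and A = 2.080.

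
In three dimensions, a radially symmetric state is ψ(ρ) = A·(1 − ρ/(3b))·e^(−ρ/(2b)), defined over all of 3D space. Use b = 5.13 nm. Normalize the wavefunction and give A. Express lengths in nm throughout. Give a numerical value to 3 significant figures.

A ≈ 0.0297 nm^(-3/2)

Normalization requires ∫|ψ|² 4πρ² dρ = 1, integrated from 0 to ∞.
In 3D with spherical symmetry the volume element is 4πρ² dρ.
The integral (without the A² prefactor) comes out to 8·π·b^3/3.
Setting this equal to 1 gives A² = 1/(8·π·b^3/3).
Plugging in b = 5.13 yields A = 0.02973.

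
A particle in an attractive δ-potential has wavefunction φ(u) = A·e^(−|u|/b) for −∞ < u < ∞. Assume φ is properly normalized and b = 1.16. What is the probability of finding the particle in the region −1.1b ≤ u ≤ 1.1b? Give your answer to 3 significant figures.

The probability is P = ∫ |φ|² du over [−1.1b, 1.1b].
The normalization integral ∫|φ|²du over the whole domain equals b·A², and A² cancels in the ratio.
Both integrals are even about u = 0, so only the u ≥ 0 halves are needed (the factors of 2 cancel). Substituting t = u/b, A² and the length scale cancel in the ratio: P = ∫_{0}^{1.1} e^(-2·t) dt / ∫_{0}^{∞} e^(-2·t) dt.
An antiderivative of e^(-2·t) is -e^(-2·t)/2; evaluating from 0 to 1.1 gives 1/2 - e^(-11/5)/2, while the full integral is 1/2.
This works out to P = 0.8892.

P ≈ 0.889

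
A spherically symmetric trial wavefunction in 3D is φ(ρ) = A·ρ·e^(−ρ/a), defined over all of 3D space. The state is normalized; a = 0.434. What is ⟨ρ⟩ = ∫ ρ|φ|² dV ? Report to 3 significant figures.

The expectation value is the |φ|²-weighted average of ρ: ∫ ρ|φ|² 4πρ² dρ.
The ratio of the moment integral to the normalization integral gives ⟨ρ⟩ = 5·a/2.
With a = 0.434, ⟨ρ⟩ = 1.085.

⟨ρ⟩ ≈ 1.09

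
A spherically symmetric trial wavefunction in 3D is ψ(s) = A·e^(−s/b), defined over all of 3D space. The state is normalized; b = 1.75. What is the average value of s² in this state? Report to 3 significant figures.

⟨s²⟩ = ∫ s^2 |ψ|² 4πs² ds over the full domain.
Evaluating both integrals, ⟨s²⟩ = 3·b^2.
With b = 1.75, ⟨s^2⟩ = 9.188.

⟨s^2⟩ ≈ 9.19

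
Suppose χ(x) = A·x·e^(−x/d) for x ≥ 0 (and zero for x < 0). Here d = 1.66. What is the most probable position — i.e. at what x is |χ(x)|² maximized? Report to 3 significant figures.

Set d/dx [|χ(x)|²] = 0 and solve for x > 0.
This gives x = d.
With d = 1.66, the most probable position is 1.660.

x ≈ 1.66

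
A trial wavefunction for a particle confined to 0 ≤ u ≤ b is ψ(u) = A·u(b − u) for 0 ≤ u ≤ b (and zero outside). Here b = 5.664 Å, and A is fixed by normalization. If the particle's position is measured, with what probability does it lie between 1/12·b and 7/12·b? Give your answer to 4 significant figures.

The probability is P = ∫ |ψ|² du over [1/12·b, 7/12·b].
Since A² = 1/(b^5/30), this is the region integral divided by the full normalization integral.
Substituting t = u/b, A² and the length scale cancel in the ratio: P = ∫_{1/12}^{7/12} t^2·(1 - t)^2 dt / ∫_{0}^{1} t^2·(1 - t)^2 dt.
Using ∫ t^2·(1 - t)^2 dt = t^3·(6·t^2 - 15·t + 10)/30, the numerator is ≈ 0.0216098 and the denominator is 1/30.
Evaluating gives P = 4481/6912.

P ≈ 0.6483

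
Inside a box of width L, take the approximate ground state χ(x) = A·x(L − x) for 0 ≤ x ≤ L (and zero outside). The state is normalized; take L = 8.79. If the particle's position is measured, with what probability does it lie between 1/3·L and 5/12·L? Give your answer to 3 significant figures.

|χ|² is the probability density, so P = ∫_{1/3·L}^{5/12·L} |χ|² dx.
With A² fixed by ∫|χ|² = 1, i.e. A² = (L^5/30)^(−1), substitute and integrate.
In terms of u = x/L (A² and the length scale cancel between numerator and denominator), P = [∫_{1/3}^{5/12} u^2·(1 - u)^2 du] / [∫_{0}^{1} u^2·(1 - u)^2 du].
With ∫ u^2·(1 - u)^2 du = u^3·(6·u^2 - 15·u + 10)/30 + C, the region integral is ≈ 0.0045581 and the full one is 1/30.
The result is P = 0.1367.

P ≈ 0.137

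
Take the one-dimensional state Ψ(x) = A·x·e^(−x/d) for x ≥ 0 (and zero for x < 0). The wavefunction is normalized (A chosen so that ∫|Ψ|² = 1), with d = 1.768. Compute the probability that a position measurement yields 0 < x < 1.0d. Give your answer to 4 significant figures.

P = ∫_{0}^{1.0d} |Ψ(x)|² dx.
Since A² = 1/(d^3/4), this is the region integral divided by the full normalization integral.
Substituting u = x/d, A² and the length scale cancel in the ratio: P = ∫_{0}^{1.0} u^2·e^(-2·u) du / ∫_{0}^{∞} u^2·e^(-2·u) du.
An antiderivative of u^2·e^(-2·u) is -(2·u^2 + 2·u + 1)·e^(-2·u)/4; evaluating from 0 to 1.0 gives 1/4 - 5·e^(-2)/4, while the full integral is 1/4.
The result is P = 0.32332.

P ≈ 0.3233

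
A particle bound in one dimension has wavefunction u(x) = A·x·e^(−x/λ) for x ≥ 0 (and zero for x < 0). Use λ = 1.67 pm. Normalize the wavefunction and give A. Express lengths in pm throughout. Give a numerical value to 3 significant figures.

The normalization condition is ∫|u|² dx = 1 from 0 to ∞.
∫|u|² dx = A²·(λ^3/4).
Setting this equal to 1 gives A² = 1/(λ^3/4).
With λ = 1.67: A² = 0.8588 and A = 0.9267.

A ≈ 0.927 pm^(-3/2)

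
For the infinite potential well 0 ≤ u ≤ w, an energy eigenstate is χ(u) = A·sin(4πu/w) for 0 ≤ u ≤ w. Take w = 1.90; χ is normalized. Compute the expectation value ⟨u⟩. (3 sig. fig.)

By definition ⟨u⟩ = ∫ u |χ(u)|² du.
With ∫₀^w sin²(nπu/w) du = w/2, since the A² factors cancel between numerator and denominator, ⟨u⟩ = w/2.
With w = 1.90, ⟨u⟩ = 0.9500.

⟨u⟩ ≈ 0.950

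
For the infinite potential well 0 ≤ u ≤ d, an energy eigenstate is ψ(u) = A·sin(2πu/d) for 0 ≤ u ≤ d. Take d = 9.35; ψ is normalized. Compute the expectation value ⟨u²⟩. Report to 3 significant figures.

The expectation value is the |ψ|²-weighted average of u^2: ∫ u^2|ψ|² du.
Using sin²θ = (1 − cos 2θ)/2, evaluating both integrals, ⟨u²⟩ = -d^2/(8·π^2) + d^2/3.
Putting d = 9.35 gives 28.03.

⟨u^2⟩ ≈ 28.0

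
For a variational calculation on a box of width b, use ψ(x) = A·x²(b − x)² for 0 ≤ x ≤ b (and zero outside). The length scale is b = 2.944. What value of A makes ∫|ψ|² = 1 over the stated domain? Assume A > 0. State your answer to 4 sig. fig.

A ≈ 0.1947

Normalization requires ∫|ψ|² dx = 1, integrated from 0 to b.
The integral (without the A² prefactor) comes out to b^9/630.
Hence A² = 1/[b^9/630].
Substituting b = 2.944 gives A² = 0.037923, so A = 0.19474.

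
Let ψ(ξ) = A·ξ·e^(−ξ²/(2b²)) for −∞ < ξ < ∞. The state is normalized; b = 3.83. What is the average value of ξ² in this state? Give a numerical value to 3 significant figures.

⟨ξ^2⟩ ≈ 22.0

By definition ⟨ξ²⟩ = ∫ ξ^2 |ψ(ξ)|² dξ.
With ∫_{−∞}^{∞} ξ^(2m) e^(−αξ²) dξ = (2m−1)!!·√π / (2^m α^(m+1/2)), evaluating both integrals, ⟨ξ²⟩ = 3·b^2/2.
Putting b = 3.83 gives 22.00.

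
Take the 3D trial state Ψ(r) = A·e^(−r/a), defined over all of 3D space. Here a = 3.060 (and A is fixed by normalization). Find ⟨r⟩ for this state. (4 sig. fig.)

By definition ⟨r⟩ = ∫ r |Ψ(r)|² 4πr² dr.
Evaluating both integrals, ⟨r⟩ = 3·a/2.
Putting a = 3.060 gives 4.5900.

⟨r⟩ ≈ 4.590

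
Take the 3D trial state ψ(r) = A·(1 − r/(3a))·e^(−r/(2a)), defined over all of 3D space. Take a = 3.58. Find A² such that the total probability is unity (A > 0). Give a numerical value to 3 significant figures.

A^2 ≈ 0.00260

We need A² ∫|f|² 4πr² dr = 1, taking the integral from 0 to ∞.
The angular integral contributes 4π, leaving ∫₀^∞ r²|ψ|² dr.
Recall ∫₀^∞ r^m e^(−r/β) dr = m!·β^(m+1), with ψ = A·(1 − r/(3a))·e^(−r/(2a)), the integral evaluates to A²·[8·π·a^3/3].
Hence A² = 1/[8·π·a^3/3].
Substituting a = 3.58 gives A² = 0.002602, so A = 0.05101.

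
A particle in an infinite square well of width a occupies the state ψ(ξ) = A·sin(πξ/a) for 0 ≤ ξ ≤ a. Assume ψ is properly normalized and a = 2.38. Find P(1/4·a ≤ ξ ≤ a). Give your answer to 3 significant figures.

P ≈ 0.909

P = ∫_{1/4·a}^{a} |ψ(ξ)|² dξ.
The normalization integral ∫|ψ|²dξ over the whole domain equals a/2·A², and A² cancels in the ratio.
Substituting u = ξ/a, A² and the length scale cancel in the ratio: P = ∫_{1/4}^{1} sin(π·u)^2 du / ∫_{0}^{1} sin(π·u)^2 du.
Using ∫ sin(π·u)^2 du = u/2 - sin(2·π·u)/(4·π), the numerator is 1/(4·π) + 3/8 and the denominator is 1/2.
Evaluating gives P = (2 + 3·π)/(4·π).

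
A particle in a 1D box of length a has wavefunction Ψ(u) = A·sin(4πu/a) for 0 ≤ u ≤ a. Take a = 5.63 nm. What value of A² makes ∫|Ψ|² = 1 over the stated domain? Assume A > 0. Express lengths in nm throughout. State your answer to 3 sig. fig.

A^2 ≈ 0.355 nm^(-1)

The normalization condition is ∫|Ψ|² du = 1 from 0 to a.
With Ψ = A·sin(4πu/a), the integral evaluates to A²·[a/2].
Setting this equal to 1 gives A² = 1/(a/2).
Substituting a = 5.63 gives A² = 0.3552, so A = 0.5960.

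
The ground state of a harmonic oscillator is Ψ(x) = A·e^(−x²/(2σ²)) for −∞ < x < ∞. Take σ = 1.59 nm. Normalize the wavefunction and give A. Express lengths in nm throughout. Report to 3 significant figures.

A ≈ 0.596 nm^(-1/2)

Normalization requires ∫|Ψ|² dx = 1, integrated from −∞ to ∞.
Using the Gaussian integral ∫_{−∞}^{∞} e^(−αx²) dx = √(π/α), with Ψ = A·e^(−x²/(2σ²)), the integral evaluates to A²·[√(π)·σ].
Setting this equal to 1 gives A² = 1/(√(π)·σ).
Plugging in σ = 1.59 yields A = 0.5957.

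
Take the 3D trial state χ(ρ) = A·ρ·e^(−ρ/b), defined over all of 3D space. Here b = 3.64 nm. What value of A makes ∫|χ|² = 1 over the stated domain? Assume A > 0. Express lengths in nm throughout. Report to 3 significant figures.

Normalization requires ∫|χ|² 4πρ² dρ = 1, integrated from 0 to ∞.
In 3D with spherical symmetry the volume element is 4πρ² dρ.
With ∫₀^∞ ρ^4 e^(−αρ) dρ = 4!/α^5, ∫|χ|² 4πρ² dρ = A²·(3·π·b^5).
So A² = (3·π·b^5)^(−1).
Plugging in b = 3.64 yields A = 0.01289.

A ≈ 0.0129 nm^(-5/2)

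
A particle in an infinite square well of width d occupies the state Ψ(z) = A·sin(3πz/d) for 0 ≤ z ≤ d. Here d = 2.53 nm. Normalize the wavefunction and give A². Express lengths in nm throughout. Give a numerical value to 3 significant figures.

A^2 ≈ 0.791 nm^(-1)

The normalization condition is ∫|Ψ|² dz = 1 from 0 to d.
The integral (without the A² prefactor) comes out to d/2.
So A² = (d/2)^(−1).
Plugging in d = 2.53 yields A = 0.8891.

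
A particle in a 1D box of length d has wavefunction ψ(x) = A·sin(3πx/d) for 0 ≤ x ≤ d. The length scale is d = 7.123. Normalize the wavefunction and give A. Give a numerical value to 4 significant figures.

A ≈ 0.5299

We need A² ∫|f|² dx = 1, taking the integral from 0 to d.
Carrying out the integral gives A² · d/2.
Setting this equal to 1 gives A² = 1/(d/2).
Substituting d = 7.123 gives A² = 0.28078, so A = 0.52989.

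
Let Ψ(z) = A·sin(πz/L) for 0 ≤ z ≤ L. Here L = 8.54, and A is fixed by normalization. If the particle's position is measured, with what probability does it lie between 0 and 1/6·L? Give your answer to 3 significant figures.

P ≈ 0.0288

P = ∫_{0}^{1/6·L} |Ψ(z)|² dz.
Since A² = 1/(L/2), this is the region integral divided by the full normalization integral.
In terms of u = z/L (A² and the length scale cancel between numerator and denominator), P = [∫_{0}^{1/6} sin(π·u)^2 du] / [∫_{0}^{1} sin(π·u)^2 du].
Using ∫ sin(π·u)^2 du = u/2 - sin(2·π·u)/(4·π), the numerator is -√(3)/(8·π) + 1/12 and the denominator is 1/2.
The result is P = (-√(3)/4 + π/6)/π.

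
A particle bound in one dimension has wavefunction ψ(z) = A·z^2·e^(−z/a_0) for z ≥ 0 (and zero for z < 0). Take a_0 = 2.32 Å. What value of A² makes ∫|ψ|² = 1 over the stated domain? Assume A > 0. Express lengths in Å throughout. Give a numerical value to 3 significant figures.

Normalization requires ∫|ψ|² dz = 1, integrated from 0 to ∞.
∫|ψ|² dz = A²·(3·a_0^5/4).
So A² = (3·a_0^5/4)^(−1).
Substituting a_0 = 2.32 gives A² = 0.01984, so A = 0.1408.

A^2 ≈ 0.0198 Å^(-5)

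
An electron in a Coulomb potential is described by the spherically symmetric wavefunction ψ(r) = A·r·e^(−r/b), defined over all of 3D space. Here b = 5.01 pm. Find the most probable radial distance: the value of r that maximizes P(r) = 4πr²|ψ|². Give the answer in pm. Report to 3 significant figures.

Differentiate P(r) = 4πr²|ψ|² with respect to r and set to zero.
Solving yields r = 2·b.
With b = 5.01, the most probable radial distance is 10.02 pm.

r ≈ 10.0 pm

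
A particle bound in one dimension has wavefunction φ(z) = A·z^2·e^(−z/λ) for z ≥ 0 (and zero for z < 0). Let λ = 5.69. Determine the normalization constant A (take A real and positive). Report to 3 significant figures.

Require ∫ |φ|² dz = 1 over the whole domain.
Carrying out the integral gives A² · 3·λ^5/4.
Hence A² = 1/[3·λ^5/4].
With λ = 5.69: A² = 0.0002236 and A = 0.01495.

A ≈ 0.0150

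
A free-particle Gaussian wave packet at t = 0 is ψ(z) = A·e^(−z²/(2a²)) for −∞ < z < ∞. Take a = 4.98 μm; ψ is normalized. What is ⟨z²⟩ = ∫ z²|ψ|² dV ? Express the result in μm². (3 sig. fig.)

⟨z^2⟩ ≈ 12.4 μm^2

By definition ⟨z²⟩ = ∫ z^2 |ψ(z)|² dz.
With ∫_{−∞}^{∞} z^(2m) e^(−αz²) dz = (2m−1)!!·√π / (2^m α^(m+1/2)), since the A² factors cancel between numerator and denominator, ⟨z²⟩ = a^2/2.
Putting a = 4.98 gives 12.40.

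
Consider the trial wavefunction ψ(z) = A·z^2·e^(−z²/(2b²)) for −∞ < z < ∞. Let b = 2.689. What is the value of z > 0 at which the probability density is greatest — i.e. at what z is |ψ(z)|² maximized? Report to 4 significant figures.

The maximum of |ψ(z)|² occurs where its derivative vanishes.
Solving yields z = √(2)·b.
With b = 2.689, the value of z > 0 at which the probability density is greatest is 3.8028.

z ≈ 3.803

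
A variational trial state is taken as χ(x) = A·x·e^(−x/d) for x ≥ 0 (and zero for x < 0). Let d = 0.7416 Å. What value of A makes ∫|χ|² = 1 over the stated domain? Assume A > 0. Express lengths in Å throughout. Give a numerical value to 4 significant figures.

A ≈ 3.132 Å^(-3/2)

Normalization requires ∫|χ|² dx = 1, integrated from 0 to ∞.
Recall ∫₀^∞ x^m e^(−x/β) dx = m!·β^(m+1), with χ = A·x·e^(−x/d), the integral evaluates to A²·[d^3/4].
Hence A² = 1/[d^3/4].
With d = 0.7416: A² = 9.8073 and A = 3.1317.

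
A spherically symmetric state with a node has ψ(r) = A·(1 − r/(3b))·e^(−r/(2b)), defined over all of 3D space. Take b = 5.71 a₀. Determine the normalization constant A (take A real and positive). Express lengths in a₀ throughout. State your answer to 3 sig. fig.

Require ∫ |ψ|² 4πr² dr = 1 over the whole domain.
The integral (without the A² prefactor) comes out to 8·π·b^3/3.
So A² = (8·π·b^3/3)^(−1).
With b = 5.71: A² = 0.0006412 and A = 0.02532.

A ≈ 0.0253 a₀^(-3/2)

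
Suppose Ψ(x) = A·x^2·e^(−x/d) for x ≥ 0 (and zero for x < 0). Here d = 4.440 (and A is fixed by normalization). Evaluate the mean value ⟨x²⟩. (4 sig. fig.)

⟨x^2⟩ ≈ 147.9

By definition ⟨x²⟩ = ∫ x^2 |Ψ(x)|² dx.
With ∫₀^∞ x^6 e^(−αx) dx = 6!/α^7, since the A² factors cancel between numerator and denominator, ⟨x²⟩ = 15·d^2/2.
Putting d = 4.440 gives 147.85.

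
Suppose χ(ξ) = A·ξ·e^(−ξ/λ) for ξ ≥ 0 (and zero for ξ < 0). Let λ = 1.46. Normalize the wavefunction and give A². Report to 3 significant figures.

The normalization condition is ∫|χ|² dξ = 1 from 0 to ∞.
Using ∫₀^∞ ξⁿ e^(−αξ) dξ = n!/αⁿ⁺¹, with χ = A·ξ·e^(−ξ/λ), the integral evaluates to A²·[λ^3/4].
Hence A² = 1/[λ^3/4].
With λ = 1.46: A² = 1.285 and A = 1.134.

A^2 ≈ 1.29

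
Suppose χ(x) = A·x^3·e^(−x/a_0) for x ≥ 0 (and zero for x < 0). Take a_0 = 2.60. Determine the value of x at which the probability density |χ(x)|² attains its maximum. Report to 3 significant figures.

x ≈ 7.80

Set d/dx [|χ(x)|²] = 0 and solve for x > 0.
This gives x = 3·a_0.
With a_0 = 2.60, the most probable position is 7.800.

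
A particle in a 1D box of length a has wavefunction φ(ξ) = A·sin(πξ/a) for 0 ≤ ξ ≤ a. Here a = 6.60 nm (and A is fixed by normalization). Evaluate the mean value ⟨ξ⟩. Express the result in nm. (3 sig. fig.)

⟨ξ⟩ ≈ 3.30 nm

The expectation value is the |φ|²-weighted average of ξ: ∫ ξ|φ|² dξ.
With ∫₀^a sin²(nπξ/a) dξ = a/2, since the A² factors cancel between numerator and denominator, ⟨ξ⟩ = a/2.
Putting a = 6.60 gives 3.300.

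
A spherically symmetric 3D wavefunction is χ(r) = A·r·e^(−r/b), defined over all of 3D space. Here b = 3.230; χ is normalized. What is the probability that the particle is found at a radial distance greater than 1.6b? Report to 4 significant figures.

Integrate the radial probability density 4πr²|χ|² over r > 1.6b.
A² is fixed by ∫₀^∞ 4πr²|χ|² dr = 1, i.e. A² = (3·π·b^5)^(−1).
In terms of u = r/b (A², 4π and the length scale all cancel between numerator and denominator), P = [∫_{1.6}^{∞} u^4·e^(-2·u) du] / [∫_{0}^{∞} u^4·e^(-2·u) du].
Using ∫ u^4·e^(-2·u) du = -(u^4/2 + u^3 + 3·u^2/2 + 3·u/2 + 3/4)·e^(-2·u), the numerator is ≈ 0.585459 and the denominator is 3/4.
This evaluates to P = 0.78061.

P ≈ 0.7806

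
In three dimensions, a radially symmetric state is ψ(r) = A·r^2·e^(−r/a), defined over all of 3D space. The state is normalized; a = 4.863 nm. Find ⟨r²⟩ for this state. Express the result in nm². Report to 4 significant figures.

The expectation value is the |ψ|²-weighted average of r^2: ∫ r^2|ψ|² 4πr² dr.
Using ∫₀^∞ rⁿ e^(−αr) dr = n!/αⁿ⁺¹, evaluating both integrals, ⟨r²⟩ = 14·a^2.
Putting a = 4.863 gives 331.08.

⟨r^2⟩ ≈ 331.1 nm^2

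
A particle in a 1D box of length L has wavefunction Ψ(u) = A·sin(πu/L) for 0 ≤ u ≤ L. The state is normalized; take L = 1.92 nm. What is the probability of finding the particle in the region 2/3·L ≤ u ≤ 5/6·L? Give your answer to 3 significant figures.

The probability is P = ∫ |Ψ|² du over [2/3·L, 5/6·L].
The normalization integral ∫|Ψ|²du over the whole domain equals L/2·A², and A² cancels in the ratio.
Let t = u/L; then A² and the length scale cancel, so P = ∫_{2/3}^{5/6} sin(π·t)^2 dt ÷ ∫_{0}^{1} sin(π·t)^2 dt.
An antiderivative of sin(π·t)^2 is t/2 - sin(2·π·t)/(4·π); evaluating from 2/3 to 5/6 gives 1/12, while the full integral is 1/2.
This works out to P = 1/6.

P ≈ 0.167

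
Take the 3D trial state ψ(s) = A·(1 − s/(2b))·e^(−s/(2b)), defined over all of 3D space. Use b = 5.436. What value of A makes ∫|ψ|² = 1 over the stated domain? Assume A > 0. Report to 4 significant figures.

A ≈ 0.01574

Normalization requires ∫|ψ|² 4πs² ds = 1, integrated from 0 to ∞.
Using ∫₀^∞ sⁿ e^(−αs) ds = n!/αⁿ⁺¹, carrying out the integral gives A² · 8·π·b^3.
Hence A² = 1/[8·π·b^3].
Plugging in b = 5.436 yields A = 0.015738.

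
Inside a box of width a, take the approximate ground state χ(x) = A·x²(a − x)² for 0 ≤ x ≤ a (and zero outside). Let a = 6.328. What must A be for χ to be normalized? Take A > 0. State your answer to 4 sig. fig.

A ≈ 0.006223

Require ∫ |χ|² dx = 1 over the whole domain.
Expanding the polynomial and integrating term by term, ∫|χ|² dx = A²·(a^9/630).
Plugging in a = 6.328 yields A = 0.0062226.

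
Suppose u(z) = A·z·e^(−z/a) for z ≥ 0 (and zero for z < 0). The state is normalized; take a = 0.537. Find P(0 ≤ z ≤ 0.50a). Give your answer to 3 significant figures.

P ≈ 0.0803

|u|² is the probability density, so P = ∫_{0}^{0.50a} |u|² dz.
The normalization integral ∫|u|²dz over the whole domain equals a^3/4·A², and A² cancels in the ratio.
Substituting t = z/a, A² and the length scale cancel in the ratio: P = ∫_{0}^{0.50} t^2·e^(-2·t) dt / ∫_{0}^{∞} t^2·e^(-2·t) dt.
An antiderivative of t^2·e^(-2·t) is -(2·t^2 + 2·t + 1)·e^(-2·t)/4; evaluating from 0 to 0.50 gives 1/4 - 5·e^(-1)/8, while the full integral is 1/4.
This works out to P = 0.08030.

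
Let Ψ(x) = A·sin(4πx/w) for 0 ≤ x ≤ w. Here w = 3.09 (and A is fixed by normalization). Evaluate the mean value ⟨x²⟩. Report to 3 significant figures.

⟨x²⟩ = ∫ x^2 |Ψ|² dx over the full domain.
Using sin²θ = (1 − cos 2θ)/2, the ratio of the moment integral to the normalization integral gives ⟨x²⟩ = -w^2/(32·π^2) + w^2/3.
With w = 3.09, ⟨x^2⟩ = 3.152.

⟨x^2⟩ ≈ 3.15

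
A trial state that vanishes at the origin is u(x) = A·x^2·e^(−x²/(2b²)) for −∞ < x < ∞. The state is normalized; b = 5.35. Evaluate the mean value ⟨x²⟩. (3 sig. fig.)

⟨x²⟩ = ∫ x^2 |u|² dx over the full domain.
With ∫_{−∞}^{∞} x^(2m) e^(−αx²) dx = (2m−1)!!·√π / (2^m α^(m+1/2)), since the A² factors cancel between numerator and denominator, ⟨x²⟩ = 5·b^2/2.
Putting b = 5.35 gives 71.56.

⟨x^2⟩ ≈ 71.6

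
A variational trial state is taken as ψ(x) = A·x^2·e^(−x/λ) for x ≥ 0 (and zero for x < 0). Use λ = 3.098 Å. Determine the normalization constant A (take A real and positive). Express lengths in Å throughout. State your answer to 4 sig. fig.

Normalization requires ∫|ψ|² dx = 1, integrated from 0 to ∞.
Recall ∫₀^∞ x^m e^(−x/β) dx = m!·β^(m+1), ∫|ψ|² dx = A²·(3·λ^5/4).
Substituting λ = 3.098 gives A² = 0.0046723, so A = 0.068354.

A ≈ 0.06835 Å^(-5/2)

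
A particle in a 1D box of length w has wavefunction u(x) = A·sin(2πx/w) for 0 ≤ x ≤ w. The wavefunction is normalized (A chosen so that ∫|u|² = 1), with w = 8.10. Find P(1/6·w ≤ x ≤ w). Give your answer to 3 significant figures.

P ≈ 0.902

The probability is P = ∫ |u|² dx over [1/6·w, w].
Since A² = 1/(w/2), this is the region integral divided by the full normalization integral.
Substituting t = x/w, A² and the length scale cancel in the ratio: P = ∫_{1/6}^{1} sin(2·π·t)^2 dt / ∫_{0}^{1} sin(2·π·t)^2 dt.
An antiderivative of sin(2·π·t)^2 is t/2 - sin(4·π·t)/(8·π); evaluating from 1/6 to 1 gives √(3)/(16·π) + 5/12, while the full integral is 1/2.
Evaluating gives P = √(3)/(8·π) + 5/6.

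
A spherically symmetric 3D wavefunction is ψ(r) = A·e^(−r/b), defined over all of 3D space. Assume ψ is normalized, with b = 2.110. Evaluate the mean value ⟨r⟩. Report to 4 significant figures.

⟨r⟩ ≈ 3.165

The expectation value is the |ψ|²-weighted average of r: ∫ r|ψ|² 4πr² dr.
Recall ∫₀^∞ r^m e^(−r/β) dr = m!·β^(m+1), since the A² factors cancel between numerator and denominator, ⟨r⟩ = 3·b/2.
With b = 2.110, ⟨r⟩ = 3.1650.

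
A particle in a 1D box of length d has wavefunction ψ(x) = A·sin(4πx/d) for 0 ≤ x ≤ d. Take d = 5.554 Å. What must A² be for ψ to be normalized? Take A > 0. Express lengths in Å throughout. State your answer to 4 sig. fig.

A^2 ≈ 0.3601 Å^(-1)

Require ∫ |ψ|² dx = 1 over the whole domain.
With ∫₀^d sin²(nπx/d) dx = d/2, ∫|ψ|² dx = A²·(d/2).
Setting this equal to 1 gives A² = 1/(d/2).
Substituting d = 5.554 gives A² = 0.36010, so A = 0.60008.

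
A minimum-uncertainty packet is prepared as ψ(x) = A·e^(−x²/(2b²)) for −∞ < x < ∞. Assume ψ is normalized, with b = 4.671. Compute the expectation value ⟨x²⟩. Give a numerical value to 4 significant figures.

⟨x^2⟩ ≈ 10.91

By definition ⟨x²⟩ = ∫ x^2 |ψ(x)|² dx.
Differentiating ∫e^(−αx²) dx = √(π/α) under α to get the higher moments, evaluating both integrals, ⟨x²⟩ = b^2/2.
Putting b = 4.671 gives 10.909.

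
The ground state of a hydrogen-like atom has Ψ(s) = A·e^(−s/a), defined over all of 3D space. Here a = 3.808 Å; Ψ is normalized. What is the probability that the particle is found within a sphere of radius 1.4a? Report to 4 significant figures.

P ≈ 0.5305

Integrate the radial probability density 4πs²|Ψ|² over s ≤ 1.4a.
Normalization gives A² = 1/(π·a^3).
Let u = s/a; then A², 4π and the length scale all cancel, so P = ∫_{0}^{1.4} u^2·e^(-2·u) du ÷ ∫_{0}^{∞} u^2·e^(-2·u) du.
An antiderivative of u^2·e^(-2·u) is -(2·u^2 + 2·u + 1)·e^(-2·u)/4; evaluating from 0 to 1.4 gives 1/4 - 193·e^(-14/5)/100, while the full integral is 1/4.
This evaluates to P = 0.53055.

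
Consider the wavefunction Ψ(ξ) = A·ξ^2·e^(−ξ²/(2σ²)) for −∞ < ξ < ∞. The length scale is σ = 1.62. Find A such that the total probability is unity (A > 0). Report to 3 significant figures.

A ≈ 0.260

Normalization requires ∫|Ψ|² dξ = 1, integrated from −∞ to ∞.
Carrying out the integral gives A² · 3·√(π)·σ^5/4.
So A² = (3·√(π)·σ^5/4)^(−1).
With σ = 1.62: A² = 0.06742 and A = 0.2597.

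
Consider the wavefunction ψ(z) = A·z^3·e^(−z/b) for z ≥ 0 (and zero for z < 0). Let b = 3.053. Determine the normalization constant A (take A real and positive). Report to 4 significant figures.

A ≈ 0.008480

Require ∫ |ψ|² dz = 1 over the whole domain.
Carrying out the integral gives A² · 45·b^7/8.
Hence A² = 1/[45·b^7/8].
With b = 3.053: A² = 0.000071910 and A = 0.0084800.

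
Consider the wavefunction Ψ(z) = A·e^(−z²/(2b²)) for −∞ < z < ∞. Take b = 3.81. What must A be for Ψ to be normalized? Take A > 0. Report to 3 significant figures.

The normalization condition is ∫|Ψ|² dz = 1 from −∞ to ∞.
With ∫_{−∞}^{∞} z^(2m) e^(−αz²) dz = (2m−1)!!·√π / (2^m α^(m+1/2)), ∫|Ψ|² dz = A²·(√(π)·b).
So A² = (√(π)·b)^(−1).
Plugging in b = 3.81 yields A = 0.3848.

A ≈ 0.385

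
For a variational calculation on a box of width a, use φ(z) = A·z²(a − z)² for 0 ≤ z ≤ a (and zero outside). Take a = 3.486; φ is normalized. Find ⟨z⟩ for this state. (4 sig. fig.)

⟨z⟩ ≈ 1.743

By definition ⟨z⟩ = ∫ z |φ(z)|² dz.
Expanding the polynomial and integrating term by term, the ratio of the moment integral to the normalization integral gives ⟨z⟩ = a/2.
With a = 3.486, ⟨z⟩ = 1.7430.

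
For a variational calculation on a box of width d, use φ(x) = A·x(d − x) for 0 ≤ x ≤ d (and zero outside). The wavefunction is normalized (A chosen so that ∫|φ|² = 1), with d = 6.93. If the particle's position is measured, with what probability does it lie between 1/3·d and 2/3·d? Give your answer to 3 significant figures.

The probability is P = ∫ |φ|² dx over [1/3·d, 2/3·d].
Since A² = 1/(d^5/30), this is the region integral divided by the full normalization integral.
In terms of u = x/d (A² and the length scale cancel between numerator and denominator), P = [∫_{1/3}^{2/3} u^2·(1 - u)^2 du] / [∫_{0}^{1} u^2·(1 - u)^2 du].
An antiderivative of u^2·(1 - u)^2 is u^3·(6·u^2 - 15·u + 10)/30; evaluating from 1/3 to 2/3 gives 47/2430, while the full integral is 1/30.
This works out to P = 47/81.

P ≈ 0.580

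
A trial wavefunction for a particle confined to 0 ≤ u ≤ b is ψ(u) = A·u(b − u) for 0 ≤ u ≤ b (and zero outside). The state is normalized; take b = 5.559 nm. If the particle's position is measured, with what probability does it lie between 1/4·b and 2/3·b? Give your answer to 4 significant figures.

P = ∫_{1/4·b}^{2/3·b} |ψ(u)|² du.
Since A² = 1/(b^5/30), this is the region integral divided by the full normalization integral.
Let t = u/b; then A² and the length scale cancel, so P = ∫_{1/4}^{2/3} t^2·(1 - t)^2 dt ÷ ∫_{0}^{1} t^2·(1 - t)^2 dt.
An antiderivative of t^2·(1 - t)^2 is t^3·(6·t^2 - 15·t + 10)/30; evaluating from 1/4 to 2/3 gives ≈ 0.0228869, while the full integral is 1/30.
Taking the ratio, P = 0.68661.

P ≈ 0.6866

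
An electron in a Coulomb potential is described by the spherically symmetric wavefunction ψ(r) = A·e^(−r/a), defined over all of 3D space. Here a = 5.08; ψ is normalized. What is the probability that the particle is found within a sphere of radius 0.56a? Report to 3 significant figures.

P = ∫ |ψ|² 4πr² dr over r ≤ 0.56a.
The full normalization integral is A²·[π·a^3] = 1, fixing A².
Substituting u = r/a, A², 4π and the length scale all cancel in the ratio: P = ∫_{0}^{0.56} u^2·e^(-2·u) du / ∫_{0}^{∞} u^2·e^(-2·u) du.
Using ∫ u^2·e^(-2·u) du = -(2·u^2 + 2·u + 1)·e^(-2·u)/4, the numerator is 1/4 - 1717·e^(-28/25)/2500 and the denominator is 1/4.
This evaluates to P = 0.1036.

P ≈ 0.104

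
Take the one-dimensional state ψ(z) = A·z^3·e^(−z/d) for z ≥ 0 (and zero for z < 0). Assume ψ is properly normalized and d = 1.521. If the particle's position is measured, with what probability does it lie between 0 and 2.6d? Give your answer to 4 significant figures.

The probability is P = ∫ |ψ|² dz over [0, 2.6d].
Since A² = 1/(45·d^7/8), this is the region integral divided by the full normalization integral.
Substituting u = z/d, A² and the length scale cancel in the ratio: P = ∫_{0}^{2.6} u^6·e^(-2·u) du / ∫_{0}^{∞} u^6·e^(-2·u) du.
An antiderivative of u^6·e^(-2·u) is -(4·u^6 + 12·u^5 + 30·u^4 + 60·u^3 + 90·u^2 + 90·u + 45)·e^(-2·u)/8; evaluating from 0 to 2.6 gives ≈ 1.50529, while the full integral is 45/8.
Taking the ratio, P = 0.26761.

P ≈ 0.2676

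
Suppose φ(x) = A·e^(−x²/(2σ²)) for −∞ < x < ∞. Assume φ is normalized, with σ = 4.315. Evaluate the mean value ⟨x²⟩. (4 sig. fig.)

⟨x^2⟩ ≈ 9.310

By definition ⟨x²⟩ = ∫ x^2 |φ(x)|² dx.
Differentiating ∫e^(−αx²) dx = √(π/α) under α to get the higher moments, evaluating both integrals, ⟨x²⟩ = σ^2/2.
With σ = 4.315, ⟨x^2⟩ = 9.3096.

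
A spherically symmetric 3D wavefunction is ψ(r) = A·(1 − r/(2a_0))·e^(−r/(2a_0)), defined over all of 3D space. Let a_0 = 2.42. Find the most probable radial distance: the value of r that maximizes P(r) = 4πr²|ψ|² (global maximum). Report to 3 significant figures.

Set d/dr [P(r) = 4πr²|ψ|²] = 0 and solve for r > 0.
Solving yields r = a_0·(√(5) + 3).
With a_0 = 2.42, the most probable radial distance is 12.67.

r ≈ 12.7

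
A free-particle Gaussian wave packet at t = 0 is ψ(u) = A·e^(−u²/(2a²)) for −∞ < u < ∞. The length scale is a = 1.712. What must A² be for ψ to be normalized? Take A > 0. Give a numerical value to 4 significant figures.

A^2 ≈ 0.3295

Require ∫ |ψ|² du = 1 over the whole domain.
Using the Gaussian integral ∫_{−∞}^{∞} e^(−αu²) du = √(π/α), the integral (without the A² prefactor) comes out to √(π)·a.
So A² = (√(π)·a)^(−1).
With a = 1.712: A² = 0.32955 and A = 0.57406.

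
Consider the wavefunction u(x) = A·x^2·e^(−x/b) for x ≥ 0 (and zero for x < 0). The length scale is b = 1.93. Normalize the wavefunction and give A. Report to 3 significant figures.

A ≈ 0.223

Normalization requires ∫|u|² dx = 1, integrated from 0 to ∞.
∫|u|² dx = A²·(3·b^5/4).
Hence A² = 1/[3·b^5/4].
With b = 1.93: A² = 0.04979 and A = 0.2231.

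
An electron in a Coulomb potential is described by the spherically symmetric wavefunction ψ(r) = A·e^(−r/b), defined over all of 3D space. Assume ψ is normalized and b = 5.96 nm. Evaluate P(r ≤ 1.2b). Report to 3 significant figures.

P = ∫ |ψ|² 4πr² dr over r ≤ 1.2b.
Normalization gives A² = 1/(π·b^3).
Let u = r/b; then A², 4π and the length scale all cancel, so P = ∫_{0}^{1.2} u^2·e^(-2·u) du ÷ ∫_{0}^{∞} u^2·e^(-2·u) du.
With ∫ u^2·e^(-2·u) du = -(2·u^2 + 2·u + 1)·e^(-2·u)/4 + C, the region integral is 1/4 - 157·e^(-12/5)/100 and the full one is 1/4.
Taking the ratio yields P = 0.4303.

P ≈ 0.430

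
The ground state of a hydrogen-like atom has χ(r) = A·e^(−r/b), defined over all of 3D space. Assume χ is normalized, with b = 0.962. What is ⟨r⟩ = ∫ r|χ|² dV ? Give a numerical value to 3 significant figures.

⟨r⟩ ≈ 1.44

⟨r⟩ = ∫ r |χ|² 4πr² dr over the full domain.
Using ∫₀^∞ rⁿ e^(−αr) dr = n!/αⁿ⁺¹, the ratio of the moment integral to the normalization integral gives ⟨r⟩ = 3·b/2.
Putting b = 0.962 gives 1.443.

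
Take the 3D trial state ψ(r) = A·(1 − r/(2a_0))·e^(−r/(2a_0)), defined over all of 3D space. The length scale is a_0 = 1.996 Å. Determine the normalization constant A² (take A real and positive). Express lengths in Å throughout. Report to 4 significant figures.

A^2 ≈ 0.005004 Å^(-3)

Require ∫ |ψ|² 4πr² dr = 1 over the whole domain.
In 3D with spherical symmetry the volume element is 4πr² dr.
∫|ψ|² 4πr² dr = A²·(8·π·a_0^3).
So A² = (8·π·a_0^3)^(−1).
Plugging in a_0 = 1.996 yields A = 0.070736.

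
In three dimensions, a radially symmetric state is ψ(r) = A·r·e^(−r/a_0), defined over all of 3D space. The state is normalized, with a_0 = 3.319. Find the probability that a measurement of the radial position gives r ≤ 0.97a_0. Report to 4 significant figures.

With dV = 4πr²dr, the probability is ∫|ψ|² dV over r ≤ 0.97a_0.
Normalization gives A² = 1/(3·π·a_0^5).
In terms of u = r/a_0 (A², 4π and the length scale all cancel between numerator and denominator), P = [∫_{0}^{0.97} u^4·e^(-2·u) du] / [∫_{0}^{∞} u^4·e^(-2·u) du].
With ∫ u^4·e^(-2·u) du = -(u^4/2 + u^3 + 3·u^2/2 + 3·u/2 + 3/4)·e^(-2·u) + C, the region integral is ≈ 0.0355515 and the full one is 3/4.
Taking the ratio yields P = 0.047402.

P ≈ 0.04740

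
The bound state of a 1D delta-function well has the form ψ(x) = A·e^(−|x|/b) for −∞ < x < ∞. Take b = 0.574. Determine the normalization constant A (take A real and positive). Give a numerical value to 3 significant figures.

A ≈ 1.32

Normalization requires ∫|ψ|² dx = 1, integrated from −∞ to ∞.
∫|ψ|² dx = A²·(b).
With b = 0.574: A² = 1.742 and A = 1.320.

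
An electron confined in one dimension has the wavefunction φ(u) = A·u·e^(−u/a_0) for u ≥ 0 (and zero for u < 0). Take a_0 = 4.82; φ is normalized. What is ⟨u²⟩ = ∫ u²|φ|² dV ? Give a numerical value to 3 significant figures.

⟨u^2⟩ ≈ 69.7

By definition ⟨u²⟩ = ∫ u^2 |φ(u)|² du.
The ratio of the moment integral to the normalization integral gives ⟨u²⟩ = 3·a_0^2.
With a_0 = 4.82, ⟨u^2⟩ = 69.70.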